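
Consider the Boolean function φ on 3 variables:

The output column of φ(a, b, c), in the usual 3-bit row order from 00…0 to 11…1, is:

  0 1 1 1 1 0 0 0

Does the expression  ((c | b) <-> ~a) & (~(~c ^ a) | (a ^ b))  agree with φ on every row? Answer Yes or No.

Yes

Evaluate ((c | b) <-> ~a) & (~(~c ^ a) | (a ^ b)) on each row and compare to φ:
  a=0, b=0, c=0: formula gives 0, φ = 0 ✓
  a=0, b=0, c=1: formula gives 1, φ = 1 ✓
  a=0, b=1, c=0: formula gives 1, φ = 1 ✓
  a=0, b=1, c=1: formula gives 1, φ = 1 ✓
  a=1, b=0, c=0: formula gives 1, φ = 1 ✓
  …and likewise for the remaining 3 rows.
No disagreement on any input; they are logically equivalent.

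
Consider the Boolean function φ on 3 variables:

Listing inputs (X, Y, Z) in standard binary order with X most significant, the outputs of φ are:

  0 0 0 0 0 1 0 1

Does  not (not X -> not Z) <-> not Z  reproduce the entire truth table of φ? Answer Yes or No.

Yes

Check the formula against φ row by row:
  X=0, Y=0, Z=0: formula gives 0, φ = 0 ✓
  X=0, Y=0, Z=1: formula gives 0, φ = 0 ✓
  X=0, Y=1, Z=0: formula gives 0, φ = 0 ✓
  X=0, Y=1, Z=1: formula gives 0, φ = 0 ✓
  X=1, Y=0, Z=0: formula gives 0, φ = 0 ✓
  … (the remaining 3 rows also agree.)
No disagreement on any input; they are logically equivalent.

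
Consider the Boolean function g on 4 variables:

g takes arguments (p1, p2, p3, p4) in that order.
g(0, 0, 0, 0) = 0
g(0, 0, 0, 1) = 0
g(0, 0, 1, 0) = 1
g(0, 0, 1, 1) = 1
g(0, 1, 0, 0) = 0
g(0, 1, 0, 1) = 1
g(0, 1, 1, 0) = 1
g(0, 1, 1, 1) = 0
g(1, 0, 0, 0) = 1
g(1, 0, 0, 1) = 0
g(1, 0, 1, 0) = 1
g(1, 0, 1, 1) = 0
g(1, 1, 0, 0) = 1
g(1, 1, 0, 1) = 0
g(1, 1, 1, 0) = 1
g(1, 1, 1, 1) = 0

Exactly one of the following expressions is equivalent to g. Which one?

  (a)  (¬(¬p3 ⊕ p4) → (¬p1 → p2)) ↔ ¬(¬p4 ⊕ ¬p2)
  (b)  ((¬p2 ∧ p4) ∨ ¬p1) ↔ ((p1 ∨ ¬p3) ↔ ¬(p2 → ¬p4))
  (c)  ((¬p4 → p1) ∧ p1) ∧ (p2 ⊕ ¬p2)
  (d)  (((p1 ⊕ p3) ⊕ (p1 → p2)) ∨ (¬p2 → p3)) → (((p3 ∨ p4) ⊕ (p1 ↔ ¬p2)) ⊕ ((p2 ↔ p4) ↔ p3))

b

(a) disagrees with g on (0,0,0,0) (formula → 1, table → 0); rule it out.
(c) disagrees with g on (0,0,1,0) (formula → 0, table → 1); rule it out.
(d) disagrees with g on (0,0,1,0) (formula → 0, table → 1); rule it out.
(b) is the remaining candidate, and it agrees with g on all 16 inputs.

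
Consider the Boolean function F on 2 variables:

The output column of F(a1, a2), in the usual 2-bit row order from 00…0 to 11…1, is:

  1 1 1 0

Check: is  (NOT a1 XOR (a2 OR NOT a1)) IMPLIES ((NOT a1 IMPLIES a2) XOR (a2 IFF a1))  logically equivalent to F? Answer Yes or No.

Yes

Evaluate (NOT a1 XOR (a2 OR NOT a1)) IMPLIES ((NOT a1 IMPLIES a2) XOR (a2 IFF a1)) on each row and compare to F:
  a1=0, a2=0: formula gives 1, F = 1 ✓
  a1=0, a2=1: formula gives 1, F = 1 ✓
  a1=1, a2=0: formula gives 1, F = 1 ✓
  a1=1, a2=1: formula gives 0, F = 0 ✓
Every row agrees, so the formula is equivalent.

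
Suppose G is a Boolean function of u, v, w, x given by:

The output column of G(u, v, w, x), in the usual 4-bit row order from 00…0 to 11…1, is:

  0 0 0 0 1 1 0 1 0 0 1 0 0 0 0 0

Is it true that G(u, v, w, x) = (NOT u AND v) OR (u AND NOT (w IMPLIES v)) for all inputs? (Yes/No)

No

Check the formula against G row by row:
  u=0, v=0, w=0, x=0: formula gives 0, G = 0 ✓
  u=0, v=0, w=0, x=1: formula gives 0, G = 0 ✓
  u=0, v=0, w=1, x=0: formula gives 0, G = 0 ✓
  u=0, v=0, w=1, x=1: formula gives 0, G = 0 ✓
  …
  u=0, v=1, w=1, x=0: formula gives 1, but G = 0 ✗
A single disagreement suffices: at (0,1,1,0) they differ, so the formula does not compute G.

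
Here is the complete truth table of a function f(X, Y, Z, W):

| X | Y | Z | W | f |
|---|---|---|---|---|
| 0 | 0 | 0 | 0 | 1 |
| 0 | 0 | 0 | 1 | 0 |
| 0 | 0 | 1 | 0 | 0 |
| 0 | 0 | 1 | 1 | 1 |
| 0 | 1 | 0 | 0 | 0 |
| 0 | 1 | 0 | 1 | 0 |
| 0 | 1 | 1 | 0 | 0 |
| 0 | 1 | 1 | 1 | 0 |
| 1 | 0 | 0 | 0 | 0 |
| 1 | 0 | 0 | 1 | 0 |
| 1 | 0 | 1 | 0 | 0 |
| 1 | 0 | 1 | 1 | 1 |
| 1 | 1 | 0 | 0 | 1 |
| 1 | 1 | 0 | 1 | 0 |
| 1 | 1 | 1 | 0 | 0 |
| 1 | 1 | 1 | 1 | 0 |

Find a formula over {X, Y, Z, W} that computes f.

f(X, Y, Z, W) = (((((not X and not Y) and not Z) and not W) or (((not X and not Y) and Z) and W)) or (((X and not Y) and Z) and W)) or (((X and Y) and not Z) and not W)

f=1 on 4 inputs: (0,0,0,0), (0,0,1,1), (1,0,1,1), (1,1,0,0). Reading each as a conjunction of literals (¬X·¬Y·¬Z·¬W, ¬X·¬Y·Z·W, X·¬Y·Z·W, X·Y·¬Z·¬W) and taking the OR gives the canonical DNF.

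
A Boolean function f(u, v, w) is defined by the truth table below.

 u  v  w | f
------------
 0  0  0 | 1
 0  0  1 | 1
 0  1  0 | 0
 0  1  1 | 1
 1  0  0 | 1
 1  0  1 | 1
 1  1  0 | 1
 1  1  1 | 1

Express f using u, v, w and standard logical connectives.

f(u, v, w) = not ((not u and v) and not w)

f is 0 on exactly one input, (0,1,0), whose minterm is ¬u·v·¬w. So f is the negation of that single conjunction.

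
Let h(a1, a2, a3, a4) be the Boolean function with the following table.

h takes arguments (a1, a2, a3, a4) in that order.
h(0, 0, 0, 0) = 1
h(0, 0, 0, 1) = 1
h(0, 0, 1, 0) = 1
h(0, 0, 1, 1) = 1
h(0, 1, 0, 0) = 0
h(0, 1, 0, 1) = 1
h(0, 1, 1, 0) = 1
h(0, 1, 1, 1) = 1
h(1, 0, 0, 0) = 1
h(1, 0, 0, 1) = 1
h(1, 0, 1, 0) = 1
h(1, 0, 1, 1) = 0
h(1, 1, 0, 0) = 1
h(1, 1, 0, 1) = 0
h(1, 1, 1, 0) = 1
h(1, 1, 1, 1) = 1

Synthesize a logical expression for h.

h(a1, a2, a3, a4) = ¬(((((¬a1 ∧ a2) ∧ ¬a3) ∧ ¬a4) ∨ (((a1 ∧ ¬a2) ∧ a3) ∧ a4)) ∨ (((a1 ∧ a2) ∧ ¬a3) ∧ a4))

h is 0 on only 3 rows — (0,1,0,0), (1,0,1,1), (1,1,0,1). Writing each as a minterm (¬a1·a2·¬a3·¬a4, a1·¬a2·a3·a4, a1·a2·¬a3·a4) and OR-ing them characterizes exactly where h=0, so h is the negation of that disjunction.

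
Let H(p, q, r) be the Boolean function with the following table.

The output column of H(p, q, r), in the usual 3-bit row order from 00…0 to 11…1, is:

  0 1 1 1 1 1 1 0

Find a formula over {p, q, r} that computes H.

There are just 2 zero rows: (0,0,0), (1,1,1). Their minterms are ¬p·¬q·¬r, p·q·r; the OR of those covers precisely the 0-outputs, and negating it yields H.

H(p, q, r) = not (((not p and not q) and not r) or ((p and q) and r))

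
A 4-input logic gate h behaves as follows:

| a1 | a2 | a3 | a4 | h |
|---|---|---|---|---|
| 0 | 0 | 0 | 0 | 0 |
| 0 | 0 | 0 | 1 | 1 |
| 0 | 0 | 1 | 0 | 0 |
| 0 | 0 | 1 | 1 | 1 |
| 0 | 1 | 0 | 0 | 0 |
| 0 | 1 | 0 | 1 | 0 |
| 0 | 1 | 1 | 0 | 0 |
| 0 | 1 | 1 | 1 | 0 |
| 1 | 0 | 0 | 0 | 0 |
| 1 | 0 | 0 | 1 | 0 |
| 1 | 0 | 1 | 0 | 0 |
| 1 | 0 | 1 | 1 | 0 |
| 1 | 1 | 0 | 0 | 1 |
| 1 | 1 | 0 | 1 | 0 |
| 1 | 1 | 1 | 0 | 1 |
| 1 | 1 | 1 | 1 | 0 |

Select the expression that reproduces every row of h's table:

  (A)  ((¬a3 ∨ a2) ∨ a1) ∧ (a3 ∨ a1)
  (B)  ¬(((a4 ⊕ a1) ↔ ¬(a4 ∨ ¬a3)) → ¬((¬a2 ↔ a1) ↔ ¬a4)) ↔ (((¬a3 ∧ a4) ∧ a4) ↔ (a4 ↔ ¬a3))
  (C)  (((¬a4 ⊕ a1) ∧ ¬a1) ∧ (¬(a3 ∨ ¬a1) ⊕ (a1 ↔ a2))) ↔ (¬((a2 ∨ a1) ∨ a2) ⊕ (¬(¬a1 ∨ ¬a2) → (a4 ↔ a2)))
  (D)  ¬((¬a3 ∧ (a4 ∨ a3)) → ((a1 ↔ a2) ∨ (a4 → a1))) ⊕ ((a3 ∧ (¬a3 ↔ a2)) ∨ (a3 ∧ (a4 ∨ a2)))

(A) fails at (0,0,0,1): the formula yields 0, h is 1.
(B) fails at (0,0,0,1): the formula yields 0, h is 1.
(D) fails at (0,0,0,1): the formula yields 0, h is 1.
(C) is the remaining candidate, and it agrees with h on all 16 inputs.

C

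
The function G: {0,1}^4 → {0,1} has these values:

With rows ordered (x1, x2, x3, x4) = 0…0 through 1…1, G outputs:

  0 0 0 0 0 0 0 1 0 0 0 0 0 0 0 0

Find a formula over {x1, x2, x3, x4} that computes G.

G is 1 on exactly one input, (0,1,1,1), whose minterm is ¬x1·x2·x3·x4. So G is just that conjunction.

G(x1, x2, x3, x4) = ((x1' · x2) · x3) · x4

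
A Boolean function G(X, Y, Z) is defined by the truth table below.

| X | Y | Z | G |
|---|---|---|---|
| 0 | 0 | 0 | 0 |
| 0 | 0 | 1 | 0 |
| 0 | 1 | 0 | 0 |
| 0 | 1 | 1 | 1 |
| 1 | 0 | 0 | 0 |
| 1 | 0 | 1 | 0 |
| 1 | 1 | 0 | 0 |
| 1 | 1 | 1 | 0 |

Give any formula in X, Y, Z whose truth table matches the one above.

Only row (0,1,1) gives 1. That row's minterm ¬X·Y·Z is G directly.

G(X, Y, Z) = (~X & Y) & Z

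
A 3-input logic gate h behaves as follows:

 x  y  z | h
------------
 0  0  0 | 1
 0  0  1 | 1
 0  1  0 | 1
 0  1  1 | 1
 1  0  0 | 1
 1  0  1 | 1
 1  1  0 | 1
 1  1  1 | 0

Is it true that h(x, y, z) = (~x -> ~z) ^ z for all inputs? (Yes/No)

Evaluate (~x -> ~z) ^ z on each row and compare to h:
  x=0, y=0, z=0: formula gives 1, h = 1 ✓
  x=0, y=0, z=1: formula gives 1, h = 1 ✓
  x=0, y=1, z=0: formula gives 1, h = 1 ✓
  x=0, y=1, z=1: formula gives 1, h = 1 ✓
  x=1, y=0, z=0: formula gives 1, h = 1 ✓
  x=1, y=0, z=1: formula gives 0, but h = 1 ✗
Since they disagree at (1,0,1), the expression is not a correct formula for h.

No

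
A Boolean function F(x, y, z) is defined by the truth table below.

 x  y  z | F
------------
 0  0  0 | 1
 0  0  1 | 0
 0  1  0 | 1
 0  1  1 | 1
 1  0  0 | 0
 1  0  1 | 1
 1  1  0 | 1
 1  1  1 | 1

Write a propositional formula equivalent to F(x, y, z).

The 0-rows are (0,0,1), (1,0,0). Take each as a conjunction (¬x·¬y·z, x·¬y·¬z), form their disjunction, and complement — that gives a formula that is 1 everywhere F is.

F(x, y, z) = ¬(((¬x ∧ ¬y) ∧ z) ∨ ((x ∧ ¬y) ∧ ¬z))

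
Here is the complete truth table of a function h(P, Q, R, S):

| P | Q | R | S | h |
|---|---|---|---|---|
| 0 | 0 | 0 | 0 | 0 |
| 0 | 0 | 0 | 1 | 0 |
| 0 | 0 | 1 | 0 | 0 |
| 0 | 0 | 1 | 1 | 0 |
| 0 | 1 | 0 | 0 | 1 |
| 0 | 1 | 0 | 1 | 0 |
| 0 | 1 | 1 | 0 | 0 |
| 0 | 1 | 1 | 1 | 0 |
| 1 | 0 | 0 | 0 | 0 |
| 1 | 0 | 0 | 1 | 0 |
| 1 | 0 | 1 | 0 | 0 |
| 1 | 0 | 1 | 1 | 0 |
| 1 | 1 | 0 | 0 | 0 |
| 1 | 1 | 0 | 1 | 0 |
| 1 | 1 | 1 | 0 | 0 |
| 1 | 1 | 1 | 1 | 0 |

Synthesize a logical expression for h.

Only row (0,1,0,0) gives 1. That row's minterm ¬P·Q·¬R·¬S is h directly.

h(P, Q, R, S) = ((P' · Q) · R') · S'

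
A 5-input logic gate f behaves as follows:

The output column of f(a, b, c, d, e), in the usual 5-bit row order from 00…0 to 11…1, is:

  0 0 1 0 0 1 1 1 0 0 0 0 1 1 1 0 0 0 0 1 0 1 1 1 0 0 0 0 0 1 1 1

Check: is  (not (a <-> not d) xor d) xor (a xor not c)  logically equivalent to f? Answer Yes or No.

Check the formula against f row by row:
  a=0, b=0, c=0, d=0, e=0: formula gives 0, f = 0 ✓
  a=0, b=0, c=0, d=0, e=1: formula gives 0, f = 0 ✓
  a=0, b=0, c=0, d=1, e=0: formula gives 0, but f = 1 ✗
Since they disagree at (0,0,0,1,0), the expression is not a correct formula for f.

No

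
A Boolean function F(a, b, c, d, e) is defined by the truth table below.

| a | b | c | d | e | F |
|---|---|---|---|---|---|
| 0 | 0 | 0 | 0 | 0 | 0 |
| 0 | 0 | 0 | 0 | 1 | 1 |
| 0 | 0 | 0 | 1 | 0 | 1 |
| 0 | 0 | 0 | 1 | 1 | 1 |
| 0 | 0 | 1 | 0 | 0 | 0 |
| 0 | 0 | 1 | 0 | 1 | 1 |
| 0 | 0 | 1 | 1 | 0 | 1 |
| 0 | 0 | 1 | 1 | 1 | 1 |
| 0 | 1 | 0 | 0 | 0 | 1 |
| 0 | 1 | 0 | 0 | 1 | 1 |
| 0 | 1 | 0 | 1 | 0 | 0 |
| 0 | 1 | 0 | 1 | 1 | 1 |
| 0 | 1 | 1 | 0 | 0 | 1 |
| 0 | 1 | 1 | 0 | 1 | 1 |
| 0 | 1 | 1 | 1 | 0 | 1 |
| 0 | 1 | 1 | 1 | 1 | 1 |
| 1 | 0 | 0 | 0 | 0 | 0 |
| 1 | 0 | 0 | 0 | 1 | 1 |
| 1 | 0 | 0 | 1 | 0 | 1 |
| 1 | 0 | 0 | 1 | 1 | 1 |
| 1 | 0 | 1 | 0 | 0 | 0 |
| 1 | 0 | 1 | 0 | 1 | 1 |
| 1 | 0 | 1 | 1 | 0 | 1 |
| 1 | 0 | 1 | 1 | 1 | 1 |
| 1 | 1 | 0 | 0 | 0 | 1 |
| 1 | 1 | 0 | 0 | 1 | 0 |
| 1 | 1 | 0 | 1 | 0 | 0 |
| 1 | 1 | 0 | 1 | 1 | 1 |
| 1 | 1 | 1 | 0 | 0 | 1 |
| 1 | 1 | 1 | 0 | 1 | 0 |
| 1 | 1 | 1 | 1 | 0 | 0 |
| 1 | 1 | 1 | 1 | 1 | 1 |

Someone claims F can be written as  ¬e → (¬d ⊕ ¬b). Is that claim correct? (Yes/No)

No

Check the formula against F row by row:
  a=0, b=0, c=0, d=0, e=0: formula gives 0, F = 0 ✓
  a=0, b=0, c=0, d=0, e=1: formula gives 1, F = 1 ✓
  a=0, b=0, c=0, d=1, e=0: formula gives 1, F = 1 ✓
  a=0, b=0, c=0, d=1, e=1: formula gives 1, F = 1 ✓
  …
  a=0, b=1, c=1, d=1, e=0: formula gives 0, but F = 1 ✗
A single disagreement suffices: at (0,1,1,1,0) they differ, so the formula does not compute F.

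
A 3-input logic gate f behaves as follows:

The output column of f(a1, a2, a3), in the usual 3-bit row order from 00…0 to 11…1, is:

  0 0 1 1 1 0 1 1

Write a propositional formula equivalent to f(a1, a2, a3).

The 0-rows are (0,0,0), (0,0,1), (1,0,1). Take each as a conjunction (¬a1·¬a2·¬a3, ¬a1·¬a2·a3, a1·¬a2·a3), form their disjunction, and complement — that gives a formula that is 1 everywhere f is.

f(a1, a2, a3) = not ((((not a1 and not a2) and not a3) or ((not a1 and not a2) and a3)) or ((a1 and not a2) and a3))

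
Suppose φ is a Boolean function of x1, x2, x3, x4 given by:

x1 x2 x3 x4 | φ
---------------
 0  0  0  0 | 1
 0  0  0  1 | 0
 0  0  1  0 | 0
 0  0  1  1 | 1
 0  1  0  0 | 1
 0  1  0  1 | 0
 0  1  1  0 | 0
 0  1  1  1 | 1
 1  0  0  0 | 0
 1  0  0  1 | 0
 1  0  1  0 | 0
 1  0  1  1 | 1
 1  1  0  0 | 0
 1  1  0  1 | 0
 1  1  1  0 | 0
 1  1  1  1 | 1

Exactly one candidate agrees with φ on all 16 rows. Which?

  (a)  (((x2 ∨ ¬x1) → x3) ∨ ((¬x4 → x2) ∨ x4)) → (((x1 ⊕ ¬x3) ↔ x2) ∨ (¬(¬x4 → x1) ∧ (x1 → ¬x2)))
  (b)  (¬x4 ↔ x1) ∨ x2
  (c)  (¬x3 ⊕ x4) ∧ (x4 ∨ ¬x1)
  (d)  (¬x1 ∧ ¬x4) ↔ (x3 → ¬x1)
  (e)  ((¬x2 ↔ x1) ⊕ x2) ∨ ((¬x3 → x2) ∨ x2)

(a) disagrees with φ on (0,0,1,0) (formula → 1, table → 0); rule it out.
(b) disagrees with φ on (0,0,0,0) (formula → 0, table → 1); rule it out.
(d) disagrees with φ on (0,0,1,0) (formula → 1, table → 0); rule it out.
(e) disagrees with φ on (0,0,0,0) (formula → 0, table → 1); rule it out.
Only (c) survives; checking it on all 16 rows confirms it matches φ.

c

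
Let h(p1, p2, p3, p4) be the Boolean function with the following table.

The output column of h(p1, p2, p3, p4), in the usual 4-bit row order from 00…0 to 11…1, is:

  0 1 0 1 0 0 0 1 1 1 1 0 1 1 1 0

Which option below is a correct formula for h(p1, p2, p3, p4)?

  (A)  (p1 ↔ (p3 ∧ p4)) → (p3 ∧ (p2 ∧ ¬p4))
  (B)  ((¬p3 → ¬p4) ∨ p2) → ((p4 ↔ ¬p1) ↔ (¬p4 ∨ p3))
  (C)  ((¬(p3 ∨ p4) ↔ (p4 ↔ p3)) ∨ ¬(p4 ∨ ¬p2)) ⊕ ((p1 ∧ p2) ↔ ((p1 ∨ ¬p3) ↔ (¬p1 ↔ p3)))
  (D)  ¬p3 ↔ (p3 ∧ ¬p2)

B

(A) disagrees with h on (0,0,0,1) (formula → 0, table → 1); rule it out.
(C) disagrees with h on (0,0,0,1) (formula → 0, table → 1); rule it out.
(D) disagrees with h on (0,0,0,1) (formula → 0, table → 1); rule it out.
(B) is the remaining candidate, and it agrees with h on all 16 inputs.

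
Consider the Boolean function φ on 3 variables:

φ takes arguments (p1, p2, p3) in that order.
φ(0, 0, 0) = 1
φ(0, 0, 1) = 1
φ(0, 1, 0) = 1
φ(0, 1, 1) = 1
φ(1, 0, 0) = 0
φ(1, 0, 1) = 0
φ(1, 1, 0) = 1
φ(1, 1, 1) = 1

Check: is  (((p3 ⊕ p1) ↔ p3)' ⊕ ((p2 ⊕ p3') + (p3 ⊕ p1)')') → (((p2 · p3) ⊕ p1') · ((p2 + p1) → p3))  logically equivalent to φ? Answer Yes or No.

Yes

Test each input against both φ and the formula:
  p1=0, p2=0, p3=0: formula gives 1, φ = 1 ✓
  p1=0, p2=0, p3=1: formula gives 1, φ = 1 ✓
  p1=0, p2=1, p3=0: formula gives 1, φ = 1 ✓
  p1=0, p2=1, p3=1: formula gives 1, φ = 1 ✓
  p1=1, p2=0, p3=0: formula gives 0, φ = 0 ✓
  …and likewise for the remaining 3 rows.
Every row agrees, so the formula is equivalent.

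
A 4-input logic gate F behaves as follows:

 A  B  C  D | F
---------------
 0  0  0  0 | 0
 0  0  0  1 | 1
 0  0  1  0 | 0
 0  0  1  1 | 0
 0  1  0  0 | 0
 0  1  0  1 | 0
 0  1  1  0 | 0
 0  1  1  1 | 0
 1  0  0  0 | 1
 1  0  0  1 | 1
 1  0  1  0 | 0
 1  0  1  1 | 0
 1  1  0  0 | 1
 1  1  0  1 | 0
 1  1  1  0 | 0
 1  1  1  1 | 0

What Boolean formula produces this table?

The 1-rows are (0,0,0,1), (1,0,0,0), (1,0,0,1), (1,1,0,0). Each contributes one minterm — ¬A·¬B·¬C·D; A·¬B·¬C·¬D; A·¬B·¬C·D; A·B·¬C·¬D — and their disjunction is a sum-of-products form of F.

F(A, B, C, D) = (((((not A and not B) and not C) and D) or (((A and not B) and not C) and not D)) or (((A and not B) and not C) and D)) or (((A and B) and not C) and not D)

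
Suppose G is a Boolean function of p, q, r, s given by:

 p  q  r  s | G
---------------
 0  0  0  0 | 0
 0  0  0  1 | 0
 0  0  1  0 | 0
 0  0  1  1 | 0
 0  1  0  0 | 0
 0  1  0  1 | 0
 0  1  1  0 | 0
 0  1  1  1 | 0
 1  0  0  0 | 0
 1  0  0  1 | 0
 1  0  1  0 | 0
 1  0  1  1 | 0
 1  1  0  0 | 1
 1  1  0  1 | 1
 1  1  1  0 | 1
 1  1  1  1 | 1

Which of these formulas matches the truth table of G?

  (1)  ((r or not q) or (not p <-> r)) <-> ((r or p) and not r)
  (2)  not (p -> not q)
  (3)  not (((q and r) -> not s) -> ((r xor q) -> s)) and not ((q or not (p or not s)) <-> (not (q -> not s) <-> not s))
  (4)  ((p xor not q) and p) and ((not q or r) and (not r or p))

2

(1) disagrees with G on (0,1,0,0) (formula → 1, table → 0); rule it out.
(3) disagrees with G on (0,1,0,0) (formula → 1, table → 0); rule it out.
(4) disagrees with G on (1,1,0,0) (formula → 0, table → 1); rule it out.
Only (2) survives; checking it on all 16 rows confirms it matches G.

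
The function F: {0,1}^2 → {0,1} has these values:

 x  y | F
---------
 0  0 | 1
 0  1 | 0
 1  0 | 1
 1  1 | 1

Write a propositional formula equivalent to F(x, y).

F(x, y) = y → x

This is y → x (false only at 0,1).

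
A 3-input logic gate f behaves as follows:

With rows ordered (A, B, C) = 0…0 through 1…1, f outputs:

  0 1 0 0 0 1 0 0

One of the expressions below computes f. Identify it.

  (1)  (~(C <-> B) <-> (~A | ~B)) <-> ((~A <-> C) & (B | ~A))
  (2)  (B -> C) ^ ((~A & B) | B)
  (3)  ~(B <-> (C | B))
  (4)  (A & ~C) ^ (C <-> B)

3

(1) fails at (0,0,0): the formula yields 1, f is 0.
(2) fails at (0,0,0): the formula yields 1, f is 0.
(4) fails at (0,0,0): the formula yields 1, f is 0.
(3) is the remaining candidate, and it agrees with f on all 8 inputs.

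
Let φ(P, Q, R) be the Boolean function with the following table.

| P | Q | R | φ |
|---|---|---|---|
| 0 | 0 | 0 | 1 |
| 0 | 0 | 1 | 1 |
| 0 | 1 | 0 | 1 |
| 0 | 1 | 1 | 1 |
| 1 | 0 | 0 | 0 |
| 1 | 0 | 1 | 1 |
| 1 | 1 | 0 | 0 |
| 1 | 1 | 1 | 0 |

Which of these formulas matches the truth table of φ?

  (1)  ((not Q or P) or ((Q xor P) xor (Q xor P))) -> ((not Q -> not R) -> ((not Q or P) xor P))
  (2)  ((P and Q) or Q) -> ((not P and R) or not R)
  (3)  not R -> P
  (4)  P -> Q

1

(2) disagrees with φ on (1,0,0) (formula → 1, table → 0); rule it out.
(3) disagrees with φ on (0,0,0) (formula → 0, table → 1); rule it out.
(4) disagrees with φ on (1,0,1) (formula → 0, table → 1); rule it out.
(1) is the remaining candidate, and it agrees with φ on all 8 inputs.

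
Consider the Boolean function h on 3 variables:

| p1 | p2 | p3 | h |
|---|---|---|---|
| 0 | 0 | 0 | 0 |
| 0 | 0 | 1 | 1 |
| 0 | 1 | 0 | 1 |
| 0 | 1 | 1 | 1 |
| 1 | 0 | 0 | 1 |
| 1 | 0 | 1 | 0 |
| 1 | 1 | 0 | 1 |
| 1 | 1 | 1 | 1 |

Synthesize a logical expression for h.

The 0-rows are (0,0,0), (1,0,1). Take each as a conjunction (¬p1·¬p2·¬p3, p1·¬p2·p3), form their disjunction, and complement — that gives a formula that is 1 everywhere h is.

h(p1, p2, p3) = (((p1' · p2') · p3') + ((p1 · p2') · p3))'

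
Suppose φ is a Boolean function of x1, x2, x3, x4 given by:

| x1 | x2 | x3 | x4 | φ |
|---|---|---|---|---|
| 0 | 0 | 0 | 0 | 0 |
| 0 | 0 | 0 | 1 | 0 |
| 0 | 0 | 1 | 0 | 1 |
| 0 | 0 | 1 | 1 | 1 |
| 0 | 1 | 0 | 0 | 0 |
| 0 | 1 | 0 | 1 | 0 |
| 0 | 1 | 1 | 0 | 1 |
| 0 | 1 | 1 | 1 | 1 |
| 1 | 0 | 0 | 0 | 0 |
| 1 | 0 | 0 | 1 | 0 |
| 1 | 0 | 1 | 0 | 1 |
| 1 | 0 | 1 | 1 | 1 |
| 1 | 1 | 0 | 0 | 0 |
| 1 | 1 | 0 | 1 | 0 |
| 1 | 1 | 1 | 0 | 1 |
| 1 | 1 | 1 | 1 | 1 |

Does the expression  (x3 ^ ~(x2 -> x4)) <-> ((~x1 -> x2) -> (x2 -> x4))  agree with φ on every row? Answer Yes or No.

Evaluate (x3 ^ ~(x2 -> x4)) <-> ((~x1 -> x2) -> (x2 -> x4)) on each row and compare to φ:
  x1=0, x2=0, x3=0, x4=0: formula gives 0, φ = 0 ✓
  x1=0, x2=0, x3=0, x4=1: formula gives 0, φ = 0 ✓
  x1=0, x2=0, x3=1, x4=0: formula gives 1, φ = 1 ✓
  x1=0, x2=0, x3=1, x4=1: formula gives 1, φ = 1 ✓
  … (the remaining 12 rows also agree.)
No disagreement on any input; they are logically equivalent.

Yes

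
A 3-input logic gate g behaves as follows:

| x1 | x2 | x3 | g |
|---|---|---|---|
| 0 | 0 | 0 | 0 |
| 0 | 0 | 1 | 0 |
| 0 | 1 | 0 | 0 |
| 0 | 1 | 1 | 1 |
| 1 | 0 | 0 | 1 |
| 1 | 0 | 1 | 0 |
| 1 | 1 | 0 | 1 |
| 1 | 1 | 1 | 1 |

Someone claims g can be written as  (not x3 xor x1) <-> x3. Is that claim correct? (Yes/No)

Check the formula against g row by row:
  x1=0, x2=0, x3=0: formula gives 0, g = 0 ✓
  x1=0, x2=0, x3=1: formula gives 0, g = 0 ✓
  x1=0, x2=1, x3=0: formula gives 0, g = 0 ✓
  x1=0, x2=1, x3=1: formula gives 0, but g = 1 ✗
A single disagreement suffices: at (0,1,1) they differ, so the formula does not compute g.

No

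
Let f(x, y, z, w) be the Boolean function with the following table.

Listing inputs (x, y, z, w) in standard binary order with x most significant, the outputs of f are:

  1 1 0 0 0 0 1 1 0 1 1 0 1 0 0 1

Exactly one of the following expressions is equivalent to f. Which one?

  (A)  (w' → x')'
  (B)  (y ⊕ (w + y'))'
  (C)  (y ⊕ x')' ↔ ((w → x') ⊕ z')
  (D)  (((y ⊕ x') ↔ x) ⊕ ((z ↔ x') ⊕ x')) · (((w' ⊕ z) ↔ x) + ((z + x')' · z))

C

(A) disagrees with f on (0,0,0,0) (formula → 0, table → 1); rule it out.
(B) disagrees with f on (0,0,0,0) (formula → 0, table → 1); rule it out.
(D) disagrees with f on (0,0,0,0) (formula → 0, table → 1); rule it out.
That leaves (C). Evaluating it on every row reproduces the table of f exactly.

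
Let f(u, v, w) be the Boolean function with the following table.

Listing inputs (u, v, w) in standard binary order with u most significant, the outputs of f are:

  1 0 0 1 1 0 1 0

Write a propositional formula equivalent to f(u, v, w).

f(u, v, w) = ((((u' · v') · w') + ((u' · v) · w)) + ((u · v') · w')) + ((u · v) · w')

The 1-rows are (0,0,0), (0,1,1), (1,0,0), (1,1,0). Each contributes one minterm — ¬u·¬v·¬w; ¬u·v·w; u·¬v·¬w; u·v·¬w — and their disjunction is a sum-of-products form of f.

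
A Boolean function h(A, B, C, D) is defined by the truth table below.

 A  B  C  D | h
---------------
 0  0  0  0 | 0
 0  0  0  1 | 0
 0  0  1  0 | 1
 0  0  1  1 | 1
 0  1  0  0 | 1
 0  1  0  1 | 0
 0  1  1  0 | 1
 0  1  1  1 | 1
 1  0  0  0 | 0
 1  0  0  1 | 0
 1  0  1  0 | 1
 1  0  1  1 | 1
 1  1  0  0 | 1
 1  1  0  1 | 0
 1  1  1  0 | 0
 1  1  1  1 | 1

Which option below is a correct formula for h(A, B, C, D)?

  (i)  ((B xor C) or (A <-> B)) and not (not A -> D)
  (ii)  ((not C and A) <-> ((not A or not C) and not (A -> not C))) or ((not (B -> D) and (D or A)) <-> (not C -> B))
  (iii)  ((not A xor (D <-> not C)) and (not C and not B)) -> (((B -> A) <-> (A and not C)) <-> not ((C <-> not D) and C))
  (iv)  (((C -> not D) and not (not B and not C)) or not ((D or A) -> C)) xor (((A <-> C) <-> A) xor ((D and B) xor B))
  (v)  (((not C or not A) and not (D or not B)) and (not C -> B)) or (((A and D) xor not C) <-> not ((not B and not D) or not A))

v

(i) disagrees with h on (0,0,0,0) (formula → 1, table → 0); rule it out.
(ii) disagrees with h on (0,0,0,0) (formula → 1, table → 0); rule it out.
(iii) disagrees with h on (0,0,0,1) (formula → 1, table → 0); rule it out.
(iv) disagrees with h on (0,0,0,1) (formula → 1, table → 0); rule it out.
Only (v) survives; checking it on all 16 rows confirms it matches h.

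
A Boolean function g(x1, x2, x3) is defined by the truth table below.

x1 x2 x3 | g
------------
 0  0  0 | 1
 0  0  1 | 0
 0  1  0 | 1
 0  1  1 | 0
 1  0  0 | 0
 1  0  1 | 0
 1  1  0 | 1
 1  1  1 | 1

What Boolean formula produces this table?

g(x1, x2, x3) = ((((~x1 & ~x2) & ~x3) | ((~x1 & x2) & ~x3)) | ((x1 & x2) & ~x3)) | ((x1 & x2) & x3)

g=1 on 4 inputs: (0,0,0), (0,1,0), (1,1,0), (1,1,1). Reading each as a conjunction of literals (¬x1·¬x2·¬x3, ¬x1·x2·¬x3, x1·x2·¬x3, x1·x2·x3) and taking the OR gives the canonical DNF.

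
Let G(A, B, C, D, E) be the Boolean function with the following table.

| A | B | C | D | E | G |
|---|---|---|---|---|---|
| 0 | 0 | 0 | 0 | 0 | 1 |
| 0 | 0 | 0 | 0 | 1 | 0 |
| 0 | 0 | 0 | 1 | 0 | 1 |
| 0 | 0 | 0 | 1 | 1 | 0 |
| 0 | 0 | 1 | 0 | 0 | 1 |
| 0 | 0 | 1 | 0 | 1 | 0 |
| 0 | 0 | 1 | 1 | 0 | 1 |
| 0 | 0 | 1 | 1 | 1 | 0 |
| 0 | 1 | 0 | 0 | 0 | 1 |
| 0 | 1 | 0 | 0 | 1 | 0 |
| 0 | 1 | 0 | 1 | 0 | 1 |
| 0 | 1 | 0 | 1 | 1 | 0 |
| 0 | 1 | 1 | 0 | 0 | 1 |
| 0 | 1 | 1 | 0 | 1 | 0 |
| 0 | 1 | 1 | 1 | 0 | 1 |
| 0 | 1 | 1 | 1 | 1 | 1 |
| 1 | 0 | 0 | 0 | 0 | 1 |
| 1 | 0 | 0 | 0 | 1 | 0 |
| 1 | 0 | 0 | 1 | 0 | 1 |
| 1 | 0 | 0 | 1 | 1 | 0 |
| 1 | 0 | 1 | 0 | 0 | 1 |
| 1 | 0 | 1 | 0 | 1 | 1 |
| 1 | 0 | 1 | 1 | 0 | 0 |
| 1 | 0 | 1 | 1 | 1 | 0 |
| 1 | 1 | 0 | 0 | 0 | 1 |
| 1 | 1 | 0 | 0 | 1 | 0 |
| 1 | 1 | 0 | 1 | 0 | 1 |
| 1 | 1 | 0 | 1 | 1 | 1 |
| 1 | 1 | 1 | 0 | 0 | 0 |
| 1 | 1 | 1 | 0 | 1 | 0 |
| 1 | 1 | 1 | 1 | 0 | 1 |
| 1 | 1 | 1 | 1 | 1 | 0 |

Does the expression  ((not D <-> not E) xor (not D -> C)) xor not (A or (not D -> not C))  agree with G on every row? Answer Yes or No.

Evaluate ((not D <-> not E) xor (not D -> C)) xor not (A or (not D -> not C)) on each row and compare to G:
  A=0, B=0, C=0, D=0, E=0: formula gives 1, G = 1 ✓
  A=0, B=0, C=0, D=0, E=1: formula gives 0, G = 0 ✓
  A=0, B=0, C=0, D=1, E=0: formula gives 1, G = 1 ✓
  A=0, B=0, C=0, D=1, E=1: formula gives 0, G = 0 ✓
  …
  A=0, B=1, C=1, D=1, E=1: formula gives 0, but G = 1 ✗
A single disagreement suffices: at (0,1,1,1,1) they differ, so the formula does not compute G.

No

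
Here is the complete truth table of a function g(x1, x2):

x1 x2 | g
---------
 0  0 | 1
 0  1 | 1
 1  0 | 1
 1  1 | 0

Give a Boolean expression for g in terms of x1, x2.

g(x1, x2) = (x1 · x2)'

The output is 0 only when every input is 1 — NAND of all inputs.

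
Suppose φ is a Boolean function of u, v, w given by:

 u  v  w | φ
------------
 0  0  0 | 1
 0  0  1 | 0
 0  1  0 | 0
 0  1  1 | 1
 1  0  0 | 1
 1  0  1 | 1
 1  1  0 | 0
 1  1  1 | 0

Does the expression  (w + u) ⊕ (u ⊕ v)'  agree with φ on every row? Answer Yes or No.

Test each input against both φ and the formula:
  u=0, v=0, w=0: formula gives 1, φ = 1 ✓
  u=0, v=0, w=1: formula gives 0, φ = 0 ✓
  u=0, v=1, w=0: formula gives 0, φ = 0 ✓
  u=0, v=1, w=1: formula gives 1, φ = 1 ✓
  u=1, v=0, w=0: formula gives 1, φ = 1 ✓
  …and likewise for the remaining 3 rows.
All 8 rows match — the expression computes φ exactly.

Yes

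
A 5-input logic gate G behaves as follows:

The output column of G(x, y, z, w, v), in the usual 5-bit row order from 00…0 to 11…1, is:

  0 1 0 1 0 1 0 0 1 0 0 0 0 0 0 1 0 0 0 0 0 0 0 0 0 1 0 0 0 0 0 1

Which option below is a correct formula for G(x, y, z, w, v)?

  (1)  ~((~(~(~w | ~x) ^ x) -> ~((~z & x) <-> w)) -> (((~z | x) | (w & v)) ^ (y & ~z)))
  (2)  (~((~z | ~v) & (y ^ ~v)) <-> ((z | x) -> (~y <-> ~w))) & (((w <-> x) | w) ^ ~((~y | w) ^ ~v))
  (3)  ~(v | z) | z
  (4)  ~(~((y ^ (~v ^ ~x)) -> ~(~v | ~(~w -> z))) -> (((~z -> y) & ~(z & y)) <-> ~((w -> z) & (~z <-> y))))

2

(1) disagrees with G on (0,0,0,0,1) (formula → 0, table → 1); rule it out.
(3) disagrees with G on (0,0,0,0,0) (formula → 1, table → 0); rule it out.
(4) disagrees with G on (0,0,0,1,1) (formula → 0, table → 1); rule it out.
Only (2) survives; checking it on all 32 rows confirms it matches G.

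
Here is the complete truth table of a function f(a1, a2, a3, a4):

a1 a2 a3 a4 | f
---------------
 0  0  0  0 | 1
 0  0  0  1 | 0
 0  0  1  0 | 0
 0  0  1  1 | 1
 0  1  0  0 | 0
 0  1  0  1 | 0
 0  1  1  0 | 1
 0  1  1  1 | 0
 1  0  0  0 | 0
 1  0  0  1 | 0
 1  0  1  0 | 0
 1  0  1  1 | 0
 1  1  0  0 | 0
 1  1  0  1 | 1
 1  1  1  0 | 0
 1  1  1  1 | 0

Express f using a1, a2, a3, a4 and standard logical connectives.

Collect the rows where f=1 — (0,0,0,0), (0,0,1,1), (0,1,1,0), (1,1,0,1) — and write one minterm per row: ¬a1·¬a2·¬a3·¬a4, ¬a1·¬a2·a3·a4, ¬a1·a2·a3·¬a4, a1·a2·¬a3·a4. Their union (logical OR) reproduces the table exactly.

f(a1, a2, a3, a4) = (((((¬a1 ∧ ¬a2) ∧ ¬a3) ∧ ¬a4) ∨ (((¬a1 ∧ ¬a2) ∧ a3) ∧ a4)) ∨ (((¬a1 ∧ a2) ∧ a3) ∧ ¬a4)) ∨ (((a1 ∧ a2) ∧ ¬a3) ∧ a4)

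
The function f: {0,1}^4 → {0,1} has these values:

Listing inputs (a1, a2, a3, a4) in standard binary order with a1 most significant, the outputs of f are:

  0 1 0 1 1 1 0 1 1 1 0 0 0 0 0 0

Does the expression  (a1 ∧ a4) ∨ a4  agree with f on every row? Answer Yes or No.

No

Check the formula against f row by row:
  a1=0, a2=0, a3=0, a4=0: formula gives 0, f = 0 ✓
  a1=0, a2=0, a3=0, a4=1: formula gives 1, f = 1 ✓
  a1=0, a2=0, a3=1, a4=0: formula gives 0, f = 0 ✓
  a1=0, a2=0, a3=1, a4=1: formula gives 1, f = 1 ✓
  a1=0, a2=1, a3=0, a4=0: formula gives 0, but f = 1 ✗
Row (0,1,0,0) is a counterexample, so the formula is not equivalent to f.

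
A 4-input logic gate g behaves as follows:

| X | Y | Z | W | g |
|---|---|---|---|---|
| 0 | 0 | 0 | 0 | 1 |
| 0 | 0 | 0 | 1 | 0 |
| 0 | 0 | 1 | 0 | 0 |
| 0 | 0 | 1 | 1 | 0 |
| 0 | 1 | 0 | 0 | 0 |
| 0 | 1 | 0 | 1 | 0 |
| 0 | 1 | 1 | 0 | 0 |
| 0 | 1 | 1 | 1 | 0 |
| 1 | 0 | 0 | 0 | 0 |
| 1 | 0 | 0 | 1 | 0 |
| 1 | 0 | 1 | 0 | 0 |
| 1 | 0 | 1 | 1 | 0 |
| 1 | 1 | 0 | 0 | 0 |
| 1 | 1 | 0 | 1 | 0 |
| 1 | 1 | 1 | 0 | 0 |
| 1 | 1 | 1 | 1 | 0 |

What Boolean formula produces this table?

The output is 1 only when every input is 0 — NOR of all inputs.

g(X, Y, Z, W) = (((X + Y) + Z) + W)'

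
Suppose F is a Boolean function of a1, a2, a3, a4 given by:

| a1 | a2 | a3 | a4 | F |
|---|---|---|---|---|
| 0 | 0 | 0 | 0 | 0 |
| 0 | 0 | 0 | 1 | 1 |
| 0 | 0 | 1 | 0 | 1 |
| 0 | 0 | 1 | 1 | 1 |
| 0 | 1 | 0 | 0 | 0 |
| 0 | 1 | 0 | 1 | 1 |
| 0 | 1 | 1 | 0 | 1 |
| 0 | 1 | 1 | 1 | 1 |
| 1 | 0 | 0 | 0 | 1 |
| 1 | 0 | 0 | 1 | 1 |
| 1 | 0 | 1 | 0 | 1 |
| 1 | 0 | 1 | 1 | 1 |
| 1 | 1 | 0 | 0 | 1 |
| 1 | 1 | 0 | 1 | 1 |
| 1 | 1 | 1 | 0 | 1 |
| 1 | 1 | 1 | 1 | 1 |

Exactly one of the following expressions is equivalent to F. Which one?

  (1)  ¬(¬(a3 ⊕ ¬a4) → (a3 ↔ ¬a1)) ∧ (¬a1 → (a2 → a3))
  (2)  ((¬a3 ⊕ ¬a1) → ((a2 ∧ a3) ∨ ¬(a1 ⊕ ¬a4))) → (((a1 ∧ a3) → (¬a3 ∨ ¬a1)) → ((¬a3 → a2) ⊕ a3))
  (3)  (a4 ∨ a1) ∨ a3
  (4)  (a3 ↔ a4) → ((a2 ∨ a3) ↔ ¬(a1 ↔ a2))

3

(1) disagrees with F on (0,0,1,0) (formula → 0, table → 1); rule it out.
(2) disagrees with F on (0,0,0,1) (formula → 0, table → 1); rule it out.
(4) disagrees with F on (0,0,0,0) (formula → 1, table → 0); rule it out.
(3) is the remaining candidate, and it agrees with F on all 16 inputs.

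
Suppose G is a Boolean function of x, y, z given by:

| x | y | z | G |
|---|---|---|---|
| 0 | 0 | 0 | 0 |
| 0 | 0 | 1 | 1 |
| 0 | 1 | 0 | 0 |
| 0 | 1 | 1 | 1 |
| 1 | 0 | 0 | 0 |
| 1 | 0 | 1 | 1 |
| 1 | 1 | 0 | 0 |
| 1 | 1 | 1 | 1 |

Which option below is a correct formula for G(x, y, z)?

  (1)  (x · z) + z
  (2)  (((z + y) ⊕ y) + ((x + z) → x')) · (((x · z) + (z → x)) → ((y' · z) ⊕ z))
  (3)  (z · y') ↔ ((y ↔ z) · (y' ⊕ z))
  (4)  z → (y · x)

(2) fails at (1,0,1): the formula yields 0, G is 1.
(3) fails at (0,0,1): the formula yields 0, G is 1.
(4) fails at (0,0,0): the formula yields 1, G is 0.
That leaves (1). Evaluating it on every row reproduces the table of G exactly.

1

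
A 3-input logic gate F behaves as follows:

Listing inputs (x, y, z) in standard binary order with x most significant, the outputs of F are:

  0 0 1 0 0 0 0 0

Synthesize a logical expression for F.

F(x, y, z) = (¬x ∧ y) ∧ ¬z

Only row (0,1,0) gives 1. That row's minterm ¬x·y·¬z is F directly.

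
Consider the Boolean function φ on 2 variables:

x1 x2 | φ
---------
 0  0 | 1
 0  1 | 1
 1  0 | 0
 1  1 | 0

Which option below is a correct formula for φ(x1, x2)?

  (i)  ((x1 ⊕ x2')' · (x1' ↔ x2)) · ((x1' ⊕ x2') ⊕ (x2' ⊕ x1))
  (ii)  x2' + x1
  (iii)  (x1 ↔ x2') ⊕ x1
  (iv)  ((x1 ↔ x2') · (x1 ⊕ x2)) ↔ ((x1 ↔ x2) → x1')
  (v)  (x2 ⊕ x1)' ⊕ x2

(i) disagrees with φ on (0,0) (formula → 0, table → 1); rule it out.
(ii) disagrees with φ on (0,1) (formula → 0, table → 1); rule it out.
(iii) disagrees with φ on (0,0) (formula → 0, table → 1); rule it out.
(iv) disagrees with φ on (0,0) (formula → 0, table → 1); rule it out.
(v) is the remaining candidate, and it agrees with φ on all 4 inputs.

v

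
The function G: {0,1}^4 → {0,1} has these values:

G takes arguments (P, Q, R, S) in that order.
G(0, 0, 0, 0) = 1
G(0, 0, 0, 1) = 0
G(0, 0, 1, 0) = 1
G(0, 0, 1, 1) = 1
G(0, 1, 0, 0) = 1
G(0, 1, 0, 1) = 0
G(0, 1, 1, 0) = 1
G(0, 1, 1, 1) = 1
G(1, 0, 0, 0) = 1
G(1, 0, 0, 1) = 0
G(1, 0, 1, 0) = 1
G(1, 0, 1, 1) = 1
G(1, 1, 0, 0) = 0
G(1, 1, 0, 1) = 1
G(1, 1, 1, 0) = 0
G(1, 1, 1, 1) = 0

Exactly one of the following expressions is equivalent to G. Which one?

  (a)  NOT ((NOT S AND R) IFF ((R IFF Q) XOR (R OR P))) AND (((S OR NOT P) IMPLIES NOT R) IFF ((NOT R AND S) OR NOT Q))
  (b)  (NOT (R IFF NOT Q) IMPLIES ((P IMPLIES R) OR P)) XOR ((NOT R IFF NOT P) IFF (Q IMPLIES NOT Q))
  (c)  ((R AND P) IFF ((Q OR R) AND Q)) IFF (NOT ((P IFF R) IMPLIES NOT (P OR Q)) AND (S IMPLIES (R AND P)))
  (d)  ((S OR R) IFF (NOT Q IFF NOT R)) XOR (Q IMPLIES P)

(a): at (0,0,0,1) it gives 1, but G = 0 — eliminated.
(b): at (0,0,0,0) it gives 0, but G = 1 — eliminated.
(c): at (0,0,0,0) it gives 0, but G = 1 — eliminated.
(d) is the remaining candidate, and it agrees with G on all 16 inputs.

d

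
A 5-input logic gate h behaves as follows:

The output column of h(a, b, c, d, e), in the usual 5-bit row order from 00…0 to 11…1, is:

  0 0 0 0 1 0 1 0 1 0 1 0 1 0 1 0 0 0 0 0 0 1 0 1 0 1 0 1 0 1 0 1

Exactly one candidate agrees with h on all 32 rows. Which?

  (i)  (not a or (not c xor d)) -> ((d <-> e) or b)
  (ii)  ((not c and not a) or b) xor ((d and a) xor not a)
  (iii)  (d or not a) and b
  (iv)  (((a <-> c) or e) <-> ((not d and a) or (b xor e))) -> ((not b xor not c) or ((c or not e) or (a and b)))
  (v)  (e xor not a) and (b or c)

v

(i) fails at (0,0,0,0,0): the formula yields 1, h is 0.
(ii) fails at (0,0,1,0,1): the formula yields 1, h is 0.
(iii) fails at (0,0,1,0,0): the formula yields 0, h is 1.
(iv) fails at (0,0,0,0,0): the formula yields 1, h is 0.
(v) is the remaining candidate, and it agrees with h on all 32 inputs.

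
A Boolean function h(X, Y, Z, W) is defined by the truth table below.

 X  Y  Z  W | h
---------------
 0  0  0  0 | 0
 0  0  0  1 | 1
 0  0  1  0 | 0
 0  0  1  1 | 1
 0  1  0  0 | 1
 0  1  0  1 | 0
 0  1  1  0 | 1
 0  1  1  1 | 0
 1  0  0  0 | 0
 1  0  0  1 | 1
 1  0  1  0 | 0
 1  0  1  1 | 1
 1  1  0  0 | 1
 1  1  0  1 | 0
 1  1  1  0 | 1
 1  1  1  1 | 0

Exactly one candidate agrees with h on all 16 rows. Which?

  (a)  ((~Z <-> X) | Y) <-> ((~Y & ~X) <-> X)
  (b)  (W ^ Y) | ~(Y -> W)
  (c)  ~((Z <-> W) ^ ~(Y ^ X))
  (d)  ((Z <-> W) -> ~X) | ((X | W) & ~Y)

(a): at (0,0,0,0) it gives 1, but h = 0 — eliminated.
(c): at (0,0,0,0) it gives 1, but h = 0 — eliminated.
(d): at (0,0,0,0) it gives 1, but h = 0 — eliminated.
Only (b) survives; checking it on all 16 rows confirms it matches h.

b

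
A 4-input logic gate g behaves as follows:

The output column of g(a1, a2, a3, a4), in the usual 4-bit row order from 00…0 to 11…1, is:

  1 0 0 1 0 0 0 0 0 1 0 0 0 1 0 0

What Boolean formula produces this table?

g=1 on 4 inputs: (0,0,0,0), (0,0,1,1), (1,0,0,1), (1,1,0,1). Reading each as a conjunction of literals (¬a1·¬a2·¬a3·¬a4, ¬a1·¬a2·a3·a4, a1·¬a2·¬a3·a4, a1·a2·¬a3·a4) and taking the OR gives the canonical DNF.

g(a1, a2, a3, a4) = (((((~a1 & ~a2) & ~a3) & ~a4) | (((~a1 & ~a2) & a3) & a4)) | (((a1 & ~a2) & ~a3) & a4)) | (((a1 & a2) & ~a3) & a4)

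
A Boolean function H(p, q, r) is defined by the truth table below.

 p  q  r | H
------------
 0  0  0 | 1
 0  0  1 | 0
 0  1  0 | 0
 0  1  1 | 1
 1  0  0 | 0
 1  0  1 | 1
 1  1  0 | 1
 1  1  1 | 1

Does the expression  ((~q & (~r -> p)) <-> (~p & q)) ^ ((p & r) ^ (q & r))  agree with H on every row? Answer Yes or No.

Test each input against both H and the formula:
  p=0, q=0, r=0: formula gives 1, H = 1 ✓
  p=0, q=0, r=1: formula gives 0, H = 0 ✓
  p=0, q=1, r=0: formula gives 0, H = 0 ✓
  p=0, q=1, r=1: formula gives 1, H = 1 ✓
  p=1, q=0, r=0: formula gives 0, H = 0 ✓
  … (the remaining 3 rows also agree.)
No disagreement on any input; they are logically equivalent.

Yes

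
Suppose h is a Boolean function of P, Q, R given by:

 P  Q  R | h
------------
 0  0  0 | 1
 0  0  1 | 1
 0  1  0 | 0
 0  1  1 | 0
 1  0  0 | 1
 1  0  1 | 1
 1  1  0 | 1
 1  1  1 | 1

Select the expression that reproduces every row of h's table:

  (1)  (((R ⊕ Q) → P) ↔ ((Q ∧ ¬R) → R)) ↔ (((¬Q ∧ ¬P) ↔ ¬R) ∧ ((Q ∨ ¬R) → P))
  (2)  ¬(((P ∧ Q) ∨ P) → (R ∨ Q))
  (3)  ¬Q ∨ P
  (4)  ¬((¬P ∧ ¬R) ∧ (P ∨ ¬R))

3

(1) disagrees with h on (0,0,0) (formula → 0, table → 1); rule it out.
(2) disagrees with h on (0,0,0) (formula → 0, table → 1); rule it out.
(4) disagrees with h on (0,0,0) (formula → 0, table → 1); rule it out.
Only (3) survives; checking it on all 8 rows confirms it matches h.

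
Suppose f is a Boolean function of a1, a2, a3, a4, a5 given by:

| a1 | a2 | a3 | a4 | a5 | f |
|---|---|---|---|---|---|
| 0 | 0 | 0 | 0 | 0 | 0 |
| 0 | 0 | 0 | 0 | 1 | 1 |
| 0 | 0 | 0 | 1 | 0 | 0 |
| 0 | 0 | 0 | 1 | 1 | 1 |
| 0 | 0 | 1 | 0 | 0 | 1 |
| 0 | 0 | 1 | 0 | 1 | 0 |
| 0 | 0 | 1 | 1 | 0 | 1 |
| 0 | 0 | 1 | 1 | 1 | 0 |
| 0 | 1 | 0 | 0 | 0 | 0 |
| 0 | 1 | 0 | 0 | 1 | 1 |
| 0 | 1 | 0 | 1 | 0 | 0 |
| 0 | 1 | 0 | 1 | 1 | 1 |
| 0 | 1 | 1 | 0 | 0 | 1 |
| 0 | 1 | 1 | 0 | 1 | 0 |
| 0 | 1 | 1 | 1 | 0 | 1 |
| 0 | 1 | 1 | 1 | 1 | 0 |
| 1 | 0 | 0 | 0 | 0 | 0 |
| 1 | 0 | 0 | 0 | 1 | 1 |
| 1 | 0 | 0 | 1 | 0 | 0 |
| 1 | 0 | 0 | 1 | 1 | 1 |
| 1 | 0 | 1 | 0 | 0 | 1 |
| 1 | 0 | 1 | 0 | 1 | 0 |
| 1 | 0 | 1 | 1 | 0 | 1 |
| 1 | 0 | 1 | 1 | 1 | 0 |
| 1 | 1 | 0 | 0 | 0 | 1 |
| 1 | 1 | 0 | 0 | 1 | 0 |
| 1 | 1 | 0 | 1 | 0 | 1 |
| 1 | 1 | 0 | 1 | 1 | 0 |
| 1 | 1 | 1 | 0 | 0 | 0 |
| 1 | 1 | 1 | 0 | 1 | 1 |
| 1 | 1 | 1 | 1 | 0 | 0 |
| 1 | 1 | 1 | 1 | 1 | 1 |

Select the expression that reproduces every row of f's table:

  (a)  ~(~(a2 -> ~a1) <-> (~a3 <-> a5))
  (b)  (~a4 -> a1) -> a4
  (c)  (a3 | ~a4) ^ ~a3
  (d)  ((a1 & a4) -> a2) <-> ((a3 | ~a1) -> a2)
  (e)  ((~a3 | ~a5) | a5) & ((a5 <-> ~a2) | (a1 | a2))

(b) disagrees with f on (0,0,0,0,0) (formula → 1, table → 0); rule it out.
(c) disagrees with f on (0,0,0,0,1) (formula → 0, table → 1); rule it out.
(d) disagrees with f on (0,0,0,0,1) (formula → 0, table → 1); rule it out.
(e) disagrees with f on (0,0,1,0,0) (formula → 0, table → 1); rule it out.
That leaves (a). Evaluating it on every row reproduces the table of f exactly.

a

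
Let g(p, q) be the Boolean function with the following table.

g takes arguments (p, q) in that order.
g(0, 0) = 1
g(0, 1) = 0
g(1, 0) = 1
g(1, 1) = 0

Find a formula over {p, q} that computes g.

g(p, q) = NOT q

The output is the negation of q.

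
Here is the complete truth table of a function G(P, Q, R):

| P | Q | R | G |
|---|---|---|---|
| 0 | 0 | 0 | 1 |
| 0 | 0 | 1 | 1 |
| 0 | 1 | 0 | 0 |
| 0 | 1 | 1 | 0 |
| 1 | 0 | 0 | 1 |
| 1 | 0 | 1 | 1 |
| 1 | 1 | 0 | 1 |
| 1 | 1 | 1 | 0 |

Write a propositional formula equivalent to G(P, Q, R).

There are just 3 zero rows: (0,1,0), (0,1,1), (1,1,1). Their minterms are ¬P·Q·¬R, ¬P·Q·R, P·Q·R; the OR of those covers precisely the 0-outputs, and negating it yields G.

G(P, Q, R) = not ((((not P and Q) and not R) or ((not P and Q) and R)) or ((P and Q) and R))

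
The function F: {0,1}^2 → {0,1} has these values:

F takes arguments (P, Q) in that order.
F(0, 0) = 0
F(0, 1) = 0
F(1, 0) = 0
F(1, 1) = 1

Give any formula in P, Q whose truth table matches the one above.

F(P, Q) = P · Q

The output is 1 only when every input is 1 — the AND of all inputs.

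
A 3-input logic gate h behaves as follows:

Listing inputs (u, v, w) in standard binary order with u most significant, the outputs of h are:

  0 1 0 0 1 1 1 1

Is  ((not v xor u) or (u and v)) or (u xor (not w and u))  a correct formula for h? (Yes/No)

No

Check the formula against h row by row:
  u=0, v=0, w=0: formula gives 1, but h = 0 ✗
Row (0,0,0) is a counterexample, so the formula is not equivalent to h.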